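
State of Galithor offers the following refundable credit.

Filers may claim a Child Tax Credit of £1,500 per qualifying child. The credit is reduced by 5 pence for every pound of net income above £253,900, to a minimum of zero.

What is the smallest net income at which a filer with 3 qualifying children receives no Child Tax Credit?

Full credit = 3 × £1,500 = £4,500.
The credit falls by 5% of each pound above £253,900, so it reaches zero when the excess is £4,500 / 5% = £90,000: income = £253,900 + £90,000 = £343,900.

£343,900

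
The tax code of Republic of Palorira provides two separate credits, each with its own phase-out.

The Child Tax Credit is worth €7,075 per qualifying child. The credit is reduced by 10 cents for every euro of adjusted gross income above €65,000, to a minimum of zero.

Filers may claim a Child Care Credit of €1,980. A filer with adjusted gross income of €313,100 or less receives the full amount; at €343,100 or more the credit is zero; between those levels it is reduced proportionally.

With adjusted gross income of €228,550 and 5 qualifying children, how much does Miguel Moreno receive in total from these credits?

Child Tax Credit: base = 5 × €7,075 = €35,375. 10% of the €163,550 excess over €65,000 is €16,355; credit = €35,375 − €16,355 = €19,020.
Child Care Credit: €228,550 is at or below the €313,100 threshold, so the full €1,980 applies.
Total: €19,020 + €1,980 = €21,000.

€21,000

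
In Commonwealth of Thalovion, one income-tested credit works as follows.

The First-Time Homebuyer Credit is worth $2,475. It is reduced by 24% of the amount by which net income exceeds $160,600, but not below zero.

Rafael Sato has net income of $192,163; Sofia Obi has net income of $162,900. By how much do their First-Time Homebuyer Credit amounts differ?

$1,923

Rafael ($192,163): First-Time Homebuyer Credit: 24% of the $31,563 excess over $160,600 is $7,575.12 ≥ base, so the credit is $0.
Sofia ($162,900): First-Time Homebuyer Credit: 24% of the $2,300 excess over $160,600 is $552; credit = $2,475 − $552 = $1,923.
Difference: |$0 − $1,923| = $1,923.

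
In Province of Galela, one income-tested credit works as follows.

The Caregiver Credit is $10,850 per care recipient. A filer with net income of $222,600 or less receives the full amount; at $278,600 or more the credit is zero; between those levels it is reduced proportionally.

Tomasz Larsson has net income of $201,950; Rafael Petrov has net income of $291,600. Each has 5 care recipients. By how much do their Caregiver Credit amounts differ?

Tomasz ($201,950): Caregiver Credit: base = 5 × $10,850 = $54,250. $201,950 is at or below the $222,600 threshold, so the full $54,250 applies.
Rafael ($291,600): Caregiver Credit: base = 5 × $10,850 = $54,250. $291,600 is at or above $278,600, so the credit is $0.
Difference: |$54,250 − $0| = $54,250.

$54,250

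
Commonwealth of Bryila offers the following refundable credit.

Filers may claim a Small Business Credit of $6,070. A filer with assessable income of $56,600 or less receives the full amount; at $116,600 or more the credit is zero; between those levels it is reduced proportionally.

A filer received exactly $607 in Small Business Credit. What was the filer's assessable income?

$607 is 607/6,070 of the full $6,070, so 5,463/6,070 of the $60,000 range has been used: income = $56,600 + $60,000 × 5,463/6,070 = $110,600.

$110,600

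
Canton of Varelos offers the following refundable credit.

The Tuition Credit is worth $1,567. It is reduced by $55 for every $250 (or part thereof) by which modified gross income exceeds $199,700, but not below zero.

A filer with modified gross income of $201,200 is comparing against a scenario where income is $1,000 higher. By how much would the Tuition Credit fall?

$220

At $201,200 — income exceeds $199,700 by $1,500, which is 6 full-or-partial $250 increments; reduction = 6 × $55 = $330, leaving $1,237.
At $202,200 — income exceeds $199,700 by $2,500, which is 10 full-or-partial $250 increments; reduction = 10 × $55 = $550, leaving $1,017.
Lost: $1,237 − $1,017 = $220.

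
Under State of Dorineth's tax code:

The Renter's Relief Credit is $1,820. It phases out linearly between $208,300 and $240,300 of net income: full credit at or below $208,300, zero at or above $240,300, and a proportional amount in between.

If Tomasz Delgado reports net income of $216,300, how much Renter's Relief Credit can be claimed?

$1,365

Renter's Relief Credit: $216,300 is $8,000 into a $32,000 phase-out range, leaving 24,000/32,000 of the credit: $1,820 × 24,000/32,000 = $1,365.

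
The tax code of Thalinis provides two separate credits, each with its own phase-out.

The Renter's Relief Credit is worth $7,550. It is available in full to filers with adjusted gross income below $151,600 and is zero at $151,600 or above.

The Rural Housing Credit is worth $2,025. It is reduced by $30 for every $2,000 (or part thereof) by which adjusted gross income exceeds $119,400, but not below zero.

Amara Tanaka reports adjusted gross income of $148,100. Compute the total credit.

$9,125

Renter's Relief Credit: $148,100 is below the $151,600 cutoff, so the full $7,550 applies.
Rural Housing Credit: income exceeds $119,400 by $28,700, which is 15 full-or-partial $2,000 increments; reduction = 15 × $30 = $450, leaving $1,575.
Total: $7,550 + $1,575 = $9,125.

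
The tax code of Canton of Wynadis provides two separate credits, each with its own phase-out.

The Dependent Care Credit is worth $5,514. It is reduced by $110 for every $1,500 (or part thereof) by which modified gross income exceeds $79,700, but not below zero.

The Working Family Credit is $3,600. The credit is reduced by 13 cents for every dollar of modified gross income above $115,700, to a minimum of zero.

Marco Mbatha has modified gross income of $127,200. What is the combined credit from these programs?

$4,099

Dependent Care Credit: income exceeds $79,700 by $47,500, which is 32 full-or-partial $1,500 increments; reduction = 32 × $110 = $3,520, leaving $1,994.
Working Family Credit: 13% of the $11,500 excess over $115,700 is $1,495; credit = $3,600 − $1,495 = $2,105.
Total: $1,994 + $2,105 = $4,099.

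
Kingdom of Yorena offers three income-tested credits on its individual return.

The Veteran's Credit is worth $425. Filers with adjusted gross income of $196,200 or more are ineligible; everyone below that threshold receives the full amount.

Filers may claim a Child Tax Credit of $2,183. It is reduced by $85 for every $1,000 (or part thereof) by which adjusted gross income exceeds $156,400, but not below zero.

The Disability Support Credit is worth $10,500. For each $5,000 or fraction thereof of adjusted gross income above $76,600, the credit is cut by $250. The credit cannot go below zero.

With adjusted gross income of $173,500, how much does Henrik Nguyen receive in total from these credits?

$6,578

Veteran's Credit: $173,500 is below the $196,200 cutoff, so the full $425 applies.
Child Tax Credit: income exceeds $156,400 by $17,100, which is 18 full-or-partial $1,000 increments; reduction = 18 × $85 = $1,530, leaving $653.
Disability Support Credit: income exceeds $76,600 by $96,900, which is 20 full-or-partial $5,000 increments; reduction = 20 × $250 = $5,000, leaving $5,500.
Total: $425 + $653 + $5,500 = $6,578.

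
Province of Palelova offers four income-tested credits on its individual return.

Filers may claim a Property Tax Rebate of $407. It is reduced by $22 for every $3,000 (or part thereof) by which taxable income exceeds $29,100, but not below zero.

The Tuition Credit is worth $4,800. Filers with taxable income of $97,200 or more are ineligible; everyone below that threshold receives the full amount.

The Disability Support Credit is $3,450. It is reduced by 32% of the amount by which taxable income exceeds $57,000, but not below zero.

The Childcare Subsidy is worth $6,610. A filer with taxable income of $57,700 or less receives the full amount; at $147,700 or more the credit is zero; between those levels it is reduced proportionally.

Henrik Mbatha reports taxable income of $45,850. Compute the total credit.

Property Tax Rebate: income exceeds $29,100 by $16,750, which is 6 full-or-partial $3,000 increments; reduction = 6 × $22 = $132, leaving $275.
Tuition Credit: $45,850 is below the $97,200 cutoff, so the full $4,800 applies.
Disability Support Credit: $45,850 is at or below the $57,000 threshold, so the full $3,450 applies.
Childcare Subsidy: $45,850 is at or below the $57,700 threshold, so the full $6,610 applies.
Total: $275 + $4,800 + $3,450 + $6,610 = $15,135.

$15,135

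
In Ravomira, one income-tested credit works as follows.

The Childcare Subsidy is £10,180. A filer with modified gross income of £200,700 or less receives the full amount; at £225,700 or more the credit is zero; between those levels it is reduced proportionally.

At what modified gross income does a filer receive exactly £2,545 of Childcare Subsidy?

£219,450

£2,545 is 2,545/10,180 of the full £10,180, so 7,635/10,180 of the £25,000 range has been used: income = £200,700 + £25,000 × 7,635/10,180 = £219,450.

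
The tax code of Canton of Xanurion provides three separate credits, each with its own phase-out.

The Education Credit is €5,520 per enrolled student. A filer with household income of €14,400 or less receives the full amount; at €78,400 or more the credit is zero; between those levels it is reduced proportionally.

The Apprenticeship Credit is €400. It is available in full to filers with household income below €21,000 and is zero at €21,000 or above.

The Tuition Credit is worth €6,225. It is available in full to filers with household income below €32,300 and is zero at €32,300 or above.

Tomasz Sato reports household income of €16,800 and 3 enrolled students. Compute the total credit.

Education Credit: base = 3 × €5,520 = €16,560. €16,800 is €2,400 into a €64,000 phase-out range, leaving 61,600/64,000 of the credit: €16,560 × 61,600/64,000 = €15,939.
Apprenticeship Credit: €16,800 is below the €21,000 cutoff, so the full €400 applies.
Tuition Credit: €16,800 is below the €32,300 cutoff, so the full €6,225 applies.
Total: €15,939 + €400 + €6,225 = €22,564.

€22,564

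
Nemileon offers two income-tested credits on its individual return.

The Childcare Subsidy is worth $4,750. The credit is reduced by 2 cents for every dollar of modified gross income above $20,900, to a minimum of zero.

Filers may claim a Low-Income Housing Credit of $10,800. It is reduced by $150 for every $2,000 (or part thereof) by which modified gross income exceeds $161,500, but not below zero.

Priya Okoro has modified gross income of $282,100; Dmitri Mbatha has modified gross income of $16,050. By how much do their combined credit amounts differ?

$13,900

Priya ($282,100): Childcare Subsidy: 2% of the $261,200 excess over $20,900 is $5,224 ≥ base, so the credit is $0. Low-Income Housing Credit: income exceeds $161,500 by $120,600, which is 61 full-or-partial $2,000 increments; reduction = 61 × $150 = $9,150, leaving $1,650. total $0 + $1,650 = $1,650
Dmitri ($16,050): Childcare Subsidy: $16,050 is at or below the $20,900 threshold, so the full $4,750 applies. Low-Income Housing Credit: $16,050 is at or below the $161,500 threshold, so the full $10,800 applies. total $4,750 + $10,800 = $15,550
Difference: |$1,650 − $15,550| = $13,900.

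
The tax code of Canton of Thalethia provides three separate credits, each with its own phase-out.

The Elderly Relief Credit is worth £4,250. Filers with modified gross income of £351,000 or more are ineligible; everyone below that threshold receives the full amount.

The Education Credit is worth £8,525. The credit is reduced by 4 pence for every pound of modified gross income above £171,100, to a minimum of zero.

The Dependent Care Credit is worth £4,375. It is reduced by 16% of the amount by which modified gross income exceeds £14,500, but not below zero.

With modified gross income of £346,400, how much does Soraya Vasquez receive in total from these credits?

Elderly Relief Credit: £346,400 is below the £351,000 cutoff, so the full £4,250 applies.
Education Credit: 4% of the £175,300 excess over £171,100 is £7,012; credit = £8,525 − £7,012 = £1,513.
Dependent Care Credit: 16% of the £331,900 excess over £14,500 is £53,104 ≥ base, so the credit is £0.
Total: £4,250 + £1,513 + £0 = £5,763.

£5,763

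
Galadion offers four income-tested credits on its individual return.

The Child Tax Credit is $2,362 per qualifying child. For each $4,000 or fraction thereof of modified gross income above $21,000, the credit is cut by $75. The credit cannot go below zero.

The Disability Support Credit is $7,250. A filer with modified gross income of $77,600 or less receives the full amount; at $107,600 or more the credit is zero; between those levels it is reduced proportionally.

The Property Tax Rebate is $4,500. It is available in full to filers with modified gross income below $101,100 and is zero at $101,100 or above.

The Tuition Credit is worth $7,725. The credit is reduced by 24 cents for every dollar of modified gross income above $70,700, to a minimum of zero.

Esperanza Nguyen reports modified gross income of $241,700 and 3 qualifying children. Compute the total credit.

$2,886

Child Tax Credit: base = 3 × $2,362 = $7,086. income exceeds $21,000 by $220,700, which is 56 full-or-partial $4,000 increments; reduction = 56 × $75 = $4,200, leaving $2,886.
Disability Support Credit: $241,700 is at or above $107,600, so the credit is $0.
Property Tax Rebate: $241,700 meets or exceeds the $101,100 cutoff, so the credit is $0.
Tuition Credit: 24% of the $171,000 excess over $70,700 is $41,040 ≥ base, so the credit is $0.
Total: $2,886 + $0 + $0 + $0 = $2,886.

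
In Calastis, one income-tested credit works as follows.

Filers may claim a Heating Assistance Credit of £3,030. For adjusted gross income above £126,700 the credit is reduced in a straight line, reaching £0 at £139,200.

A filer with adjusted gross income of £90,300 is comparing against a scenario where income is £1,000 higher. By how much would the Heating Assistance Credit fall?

At £90,300 — £90,300 is at or below the £126,700 threshold, so the full £3,030 applies.
At £91,300 — £91,300 is at or below the £126,700 threshold, so the full £3,030 applies.
Lost: £3,030 − £3,030 = £0.

£0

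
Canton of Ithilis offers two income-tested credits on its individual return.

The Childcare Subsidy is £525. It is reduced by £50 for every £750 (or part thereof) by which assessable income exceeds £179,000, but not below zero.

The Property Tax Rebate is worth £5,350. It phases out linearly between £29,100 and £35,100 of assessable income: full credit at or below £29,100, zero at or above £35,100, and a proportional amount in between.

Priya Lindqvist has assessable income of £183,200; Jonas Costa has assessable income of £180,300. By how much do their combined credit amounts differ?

Priya (£183,200): Childcare Subsidy: income exceeds £179,000 by £4,200, which is 6 full-or-partial £750 increments; reduction = 6 × £50 = £300, leaving £225. Property Tax Rebate: £183,200 is at or above £35,100, so the credit is £0. total £225 + £0 = £225
Jonas (£180,300): Childcare Subsidy: income exceeds £179,000 by £1,300, which is 2 full-or-partial £750 increments; reduction = 2 × £50 = £100, leaving £425. Property Tax Rebate: £180,300 is at or above £35,100, so the credit is £0. total £425 + £0 = £425
Difference: |£225 − £425| = £200.

£200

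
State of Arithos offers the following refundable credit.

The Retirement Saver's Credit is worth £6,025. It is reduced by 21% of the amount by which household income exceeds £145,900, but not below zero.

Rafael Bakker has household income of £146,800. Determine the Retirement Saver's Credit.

Retirement Saver's Credit: 21% of the £900 excess over £145,900 is £189; credit = £6,025 − £189 = £5,836.

£5,836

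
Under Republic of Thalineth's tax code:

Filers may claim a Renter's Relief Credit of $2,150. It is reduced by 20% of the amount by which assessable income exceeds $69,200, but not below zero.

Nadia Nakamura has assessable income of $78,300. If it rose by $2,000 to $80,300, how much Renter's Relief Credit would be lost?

At $78,300 — 20% of the $9,100 excess over $69,200 is $1,820; credit = $2,150 − $1,820 = $330.
At $80,300 — 20% of the $11,100 excess over $69,200 is $2,220 ≥ base, so the credit is $0.
Lost: $330 − $0 = $330.

$330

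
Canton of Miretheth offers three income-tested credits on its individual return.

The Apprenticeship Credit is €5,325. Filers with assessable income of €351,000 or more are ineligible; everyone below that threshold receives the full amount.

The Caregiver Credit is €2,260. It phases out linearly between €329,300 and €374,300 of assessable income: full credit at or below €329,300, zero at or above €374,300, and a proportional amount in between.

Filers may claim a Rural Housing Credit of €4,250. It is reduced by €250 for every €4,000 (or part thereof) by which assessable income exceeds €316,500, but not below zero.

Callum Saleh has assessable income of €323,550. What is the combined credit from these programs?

€11,335

Apprenticeship Credit: €323,550 is below the €351,000 cutoff, so the full €5,325 applies.
Caregiver Credit: €323,550 is at or below the €329,300 threshold, so the full €2,260 applies.
Rural Housing Credit: income exceeds €316,500 by €7,050, which is 2 full-or-partial €4,000 increments; reduction = 2 × €250 = €500, leaving €3,750.
Total: €5,325 + €2,260 + €3,750 = €11,335.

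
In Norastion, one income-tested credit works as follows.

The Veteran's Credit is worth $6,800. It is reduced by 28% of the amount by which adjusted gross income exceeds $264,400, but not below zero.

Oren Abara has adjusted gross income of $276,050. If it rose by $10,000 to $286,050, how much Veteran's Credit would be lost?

At $276,050 — 28% of the $11,650 excess over $264,400 is $3,262; credit = $6,800 − $3,262 = $3,538.
At $286,050 — 28% of the $21,650 excess over $264,400 is $6,062; credit = $6,800 − $6,062 = $738.
Lost: $3,538 − $738 = $2,800.

$2,800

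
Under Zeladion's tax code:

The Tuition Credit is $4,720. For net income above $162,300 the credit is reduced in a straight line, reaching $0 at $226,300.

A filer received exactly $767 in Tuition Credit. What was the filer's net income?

$215,900

$767 is 767/4,720 of the full $4,720, so 3,953/4,720 of the $64,000 range has been used: income = $162,300 + $64,000 × 3,953/4,720 = $215,900.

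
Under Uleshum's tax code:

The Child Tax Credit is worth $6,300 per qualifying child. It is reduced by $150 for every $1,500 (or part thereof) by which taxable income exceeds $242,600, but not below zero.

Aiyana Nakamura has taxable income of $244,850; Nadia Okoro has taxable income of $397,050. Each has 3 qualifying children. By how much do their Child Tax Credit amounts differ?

Aiyana ($244,850): Child Tax Credit: base = 3 × $6,300 = $18,900. income exceeds $242,600 by $2,250, which is 2 full-or-partial $1,500 increments; reduction = 2 × $150 = $300, leaving $18,600.
Nadia ($397,050): Child Tax Credit: base = 3 × $6,300 = $18,900. income exceeds $242,600 by $154,450, which is 103 full-or-partial $1,500 increments; reduction = 103 × $150 = $15,450, leaving $3,450.
Difference: |$18,600 − $3,450| = $15,150.

$15,150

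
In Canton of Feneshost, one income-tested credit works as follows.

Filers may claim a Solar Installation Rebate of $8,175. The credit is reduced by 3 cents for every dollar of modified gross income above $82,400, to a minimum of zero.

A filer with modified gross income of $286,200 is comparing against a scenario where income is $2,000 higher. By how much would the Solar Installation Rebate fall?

At $286,200 — 3% of the $203,800 excess over $82,400 is $6,114; credit = $8,175 − $6,114 = $2,061.
At $288,200 — 3% of the $205,800 excess over $82,400 is $6,174; credit = $8,175 − $6,174 = $2,001.
Lost: $2,061 − $2,001 = $60.

$60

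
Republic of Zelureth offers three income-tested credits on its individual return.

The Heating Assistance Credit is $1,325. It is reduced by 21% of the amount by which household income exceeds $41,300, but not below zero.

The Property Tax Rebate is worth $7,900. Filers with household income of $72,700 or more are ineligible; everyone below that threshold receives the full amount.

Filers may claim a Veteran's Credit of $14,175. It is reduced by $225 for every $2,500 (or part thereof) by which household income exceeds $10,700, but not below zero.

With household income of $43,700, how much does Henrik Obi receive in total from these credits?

$19,746

Heating Assistance Credit: 21% of the $2,400 excess over $41,300 is $504; credit = $1,325 − $504 = $821.
Property Tax Rebate: $43,700 is below the $72,700 cutoff, so the full $7,900 applies.
Veteran's Credit: income exceeds $10,700 by $33,000, which is 14 full-or-partial $2,500 increments; reduction = 14 × $225 = $3,150, leaving $11,025.
Total: $821 + $7,900 + $11,025 = $19,746.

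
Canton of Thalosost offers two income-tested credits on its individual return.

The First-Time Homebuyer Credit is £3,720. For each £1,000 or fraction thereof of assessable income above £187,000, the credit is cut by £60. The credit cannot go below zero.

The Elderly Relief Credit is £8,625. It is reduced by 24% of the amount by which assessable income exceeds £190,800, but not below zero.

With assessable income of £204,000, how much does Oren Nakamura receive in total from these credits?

£8,157

First-Time Homebuyer Credit: income exceeds £187,000 by £17,000, which is 17 full-or-partial £1,000 increments; reduction = 17 × £60 = £1,020, leaving £2,700.
Elderly Relief Credit: 24% of the £13,200 excess over £190,800 is £3,168; credit = £8,625 − £3,168 = £5,457.
Total: £2,700 + £5,457 = £8,157.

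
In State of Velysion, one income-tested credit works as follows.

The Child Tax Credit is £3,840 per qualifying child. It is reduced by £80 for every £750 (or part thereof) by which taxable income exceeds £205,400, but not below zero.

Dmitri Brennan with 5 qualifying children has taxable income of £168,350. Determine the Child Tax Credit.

Child Tax Credit: base = 5 × £3,840 = £19,200. £168,350 is at or below the £205,400 threshold, so the full £19,200 applies.

£19,200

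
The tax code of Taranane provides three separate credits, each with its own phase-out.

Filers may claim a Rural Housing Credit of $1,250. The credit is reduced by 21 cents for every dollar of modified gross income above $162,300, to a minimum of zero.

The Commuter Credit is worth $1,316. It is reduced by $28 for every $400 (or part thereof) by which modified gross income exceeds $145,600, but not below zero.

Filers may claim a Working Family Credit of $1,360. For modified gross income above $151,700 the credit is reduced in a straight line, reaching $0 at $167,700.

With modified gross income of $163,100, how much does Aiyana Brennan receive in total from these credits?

Rural Housing Credit: 21% of the $800 excess over $162,300 is $168; credit = $1,250 − $168 = $1,082.
Commuter Credit: income exceeds $145,600 by $17,500, which is 44 full-or-partial $400 increments; reduction = 44 × $28 = $1,232, leaving $84.
Working Family Credit: $163,100 is $11,400 into a $16,000 phase-out range, leaving 4,600/16,000 of the credit: $1,360 × 4,600/16,000 = $391.
Total: $1,082 + $84 + $391 = $1,557.

$1,557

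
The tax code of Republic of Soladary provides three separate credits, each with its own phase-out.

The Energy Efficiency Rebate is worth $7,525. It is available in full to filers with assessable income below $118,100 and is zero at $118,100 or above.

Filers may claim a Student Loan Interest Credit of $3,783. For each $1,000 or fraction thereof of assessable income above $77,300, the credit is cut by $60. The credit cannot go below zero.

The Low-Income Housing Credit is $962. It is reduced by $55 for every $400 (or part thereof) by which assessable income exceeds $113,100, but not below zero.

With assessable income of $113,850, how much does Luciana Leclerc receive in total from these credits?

Energy Efficiency Rebate: $113,850 is below the $118,100 cutoff, so the full $7,525 applies.
Student Loan Interest Credit: income exceeds $77,300 by $36,550, which is 37 full-or-partial $1,000 increments; reduction = 37 × $60 = $2,220, leaving $1,563.
Low-Income Housing Credit: income exceeds $113,100 by $750, which is 2 full-or-partial $400 increments; reduction = 2 × $55 = $110, leaving $852.
Total: $7,525 + $1,563 + $852 = $9,940.

$9,940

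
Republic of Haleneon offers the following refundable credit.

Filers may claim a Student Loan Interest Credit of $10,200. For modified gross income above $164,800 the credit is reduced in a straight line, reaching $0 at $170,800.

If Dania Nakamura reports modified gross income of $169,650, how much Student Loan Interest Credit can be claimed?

$1,955

Student Loan Interest Credit: $169,650 is $4,850 into a $6,000 phase-out range, leaving 1,150/6,000 of the credit: $10,200 × 1,150/6,000 = $1,955.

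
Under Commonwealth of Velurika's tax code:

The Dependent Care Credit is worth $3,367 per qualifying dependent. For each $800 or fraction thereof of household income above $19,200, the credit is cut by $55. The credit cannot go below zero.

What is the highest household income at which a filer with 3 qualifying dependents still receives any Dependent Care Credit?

Full credit = 3 × $3,367 = $10,101.
After 183 increments the reduction is 183 × $55 = $10,065, leaving $36; one more increment wipes it out. Increment 183 ends at excess 183 × $800 = $146,400, so the highest qualifying income is $19,200 + $146,400 = $165,600.

$165,600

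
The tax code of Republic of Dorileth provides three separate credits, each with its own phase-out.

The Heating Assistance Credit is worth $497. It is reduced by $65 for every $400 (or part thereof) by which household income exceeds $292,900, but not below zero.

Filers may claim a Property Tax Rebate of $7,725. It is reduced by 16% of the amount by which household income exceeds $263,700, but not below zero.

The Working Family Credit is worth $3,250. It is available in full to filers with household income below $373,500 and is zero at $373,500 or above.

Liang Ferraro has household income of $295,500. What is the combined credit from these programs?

Heating Assistance Credit: income exceeds $292,900 by $2,600, which is 7 full-or-partial $400 increments; reduction = 7 × $65 = $455, leaving $42.
Property Tax Rebate: 16% of the $31,800 excess over $263,700 is $5,088; credit = $7,725 − $5,088 = $2,637.
Working Family Credit: $295,500 is below the $373,500 cutoff, so the full $3,250 applies.
Total: $42 + $2,637 + $3,250 = $5,929.

$5,929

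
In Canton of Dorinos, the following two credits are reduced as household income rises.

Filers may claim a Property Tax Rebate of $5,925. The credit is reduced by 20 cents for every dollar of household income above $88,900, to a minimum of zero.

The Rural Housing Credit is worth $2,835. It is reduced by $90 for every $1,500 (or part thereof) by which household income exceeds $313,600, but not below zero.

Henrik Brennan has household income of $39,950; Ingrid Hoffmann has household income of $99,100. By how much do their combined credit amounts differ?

Henrik ($39,950): Property Tax Rebate: $39,950 is at or below the $88,900 threshold, so the full $5,925 applies. Rural Housing Credit: $39,950 is at or below the $313,600 threshold, so the full $2,835 applies. total $5,925 + $2,835 = $8,760
Ingrid ($99,100): Property Tax Rebate: 20% of the $10,200 excess over $88,900 is $2,040; credit = $5,925 − $2,040 = $3,885. Rural Housing Credit: $99,100 is at or below the $313,600 threshold, so the full $2,835 applies. total $3,885 + $2,835 = $6,720
Difference: |$8,760 − $6,720| = $2,040.

$2,040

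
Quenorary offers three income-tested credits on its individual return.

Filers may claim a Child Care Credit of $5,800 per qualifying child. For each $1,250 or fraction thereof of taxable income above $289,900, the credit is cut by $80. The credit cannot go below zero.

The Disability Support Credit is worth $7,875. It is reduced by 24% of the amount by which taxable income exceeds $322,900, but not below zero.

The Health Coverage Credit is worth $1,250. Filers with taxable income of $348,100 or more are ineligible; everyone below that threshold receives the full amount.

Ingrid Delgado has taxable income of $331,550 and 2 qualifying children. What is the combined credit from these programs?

$15,929

Child Care Credit: base = 2 × $5,800 = $11,600. income exceeds $289,900 by $41,650, which is 34 full-or-partial $1,250 increments; reduction = 34 × $80 = $2,720, leaving $8,880.
Disability Support Credit: 24% of the $8,650 excess over $322,900 is $2,076; credit = $7,875 − $2,076 = $5,799.
Health Coverage Credit: $331,550 is below the $348,100 cutoff, so the full $1,250 applies.
Total: $8,880 + $5,799 + $1,250 = $15,929.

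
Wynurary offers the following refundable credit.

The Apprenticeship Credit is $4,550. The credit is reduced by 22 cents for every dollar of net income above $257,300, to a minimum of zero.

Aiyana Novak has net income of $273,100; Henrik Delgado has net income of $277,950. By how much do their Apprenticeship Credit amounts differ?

$1,067

Aiyana ($273,100): Apprenticeship Credit: 22% of the $15,800 excess over $257,300 is $3,476; credit = $4,550 − $3,476 = $1,074.
Henrik ($277,950): Apprenticeship Credit: 22% of the $20,650 excess over $257,300 is $4,543; credit = $4,550 − $4,543 = $7.
Difference: |$1,074 − $7| = $1,067.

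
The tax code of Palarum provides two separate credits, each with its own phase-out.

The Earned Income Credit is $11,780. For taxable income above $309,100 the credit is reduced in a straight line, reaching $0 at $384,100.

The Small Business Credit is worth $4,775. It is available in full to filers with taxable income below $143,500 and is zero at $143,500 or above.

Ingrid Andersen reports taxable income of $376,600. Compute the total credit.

$1,178

Earned Income Credit: $376,600 is $67,500 into a $75,000 phase-out range, leaving 7,500/75,000 of the credit: $11,780 × 7,500/75,000 = $1,178.
Small Business Credit: $376,600 meets or exceeds the $143,500 cutoff, so the credit is $0.
Total: $1,178 + $0 = $1,178.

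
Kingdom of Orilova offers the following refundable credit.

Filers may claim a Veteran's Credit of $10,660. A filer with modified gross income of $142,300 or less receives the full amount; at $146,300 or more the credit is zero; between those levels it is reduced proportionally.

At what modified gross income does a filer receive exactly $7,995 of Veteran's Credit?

$143,300

$7,995 is 7,995/10,660 of the full $10,660, so 2,665/10,660 of the $4,000 range has been used: income = $142,300 + $4,000 × 2,665/10,660 = $143,300.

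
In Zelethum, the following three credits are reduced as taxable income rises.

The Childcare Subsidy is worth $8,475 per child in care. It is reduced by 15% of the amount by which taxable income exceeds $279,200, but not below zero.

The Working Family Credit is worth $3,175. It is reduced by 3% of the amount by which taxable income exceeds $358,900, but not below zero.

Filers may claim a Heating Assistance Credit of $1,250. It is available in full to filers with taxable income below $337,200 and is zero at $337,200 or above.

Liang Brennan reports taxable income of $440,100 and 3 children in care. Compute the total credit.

Childcare Subsidy: base = 3 × $8,475 = $25,425. 15% of the $160,900 excess over $279,200 is $24,135; credit = $25,425 − $24,135 = $1,290.
Working Family Credit: 3% of the $81,200 excess over $358,900 is $2,436; credit = $3,175 − $2,436 = $739.
Heating Assistance Credit: $440,100 meets or exceeds the $337,200 cutoff, so the credit is $0.
Total: $1,290 + $739 + $0 = $2,029.

$2,029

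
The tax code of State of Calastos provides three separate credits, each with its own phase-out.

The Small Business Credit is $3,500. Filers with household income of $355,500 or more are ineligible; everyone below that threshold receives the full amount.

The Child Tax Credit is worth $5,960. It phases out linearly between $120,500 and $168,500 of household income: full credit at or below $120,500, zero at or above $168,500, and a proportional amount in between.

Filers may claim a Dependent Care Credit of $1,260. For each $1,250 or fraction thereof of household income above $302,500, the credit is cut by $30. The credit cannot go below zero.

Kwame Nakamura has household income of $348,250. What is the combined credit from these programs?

Small Business Credit: $348,250 is below the $355,500 cutoff, so the full $3,500 applies.
Child Tax Credit: $348,250 is at or above $168,500, so the credit is $0.
Dependent Care Credit: income exceeds $302,500 by $45,750, which is 37 full-or-partial $1,250 increments; reduction = 37 × $30 = $1,110, leaving $150.
Total: $3,500 + $0 + $150 = $3,650.

$3,650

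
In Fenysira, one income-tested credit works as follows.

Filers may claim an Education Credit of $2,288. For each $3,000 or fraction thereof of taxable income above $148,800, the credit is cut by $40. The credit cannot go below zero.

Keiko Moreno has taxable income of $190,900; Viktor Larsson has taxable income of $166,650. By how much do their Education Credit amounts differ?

Keiko ($190,900): Education Credit: income exceeds $148,800 by $42,100, which is 15 full-or-partial $3,000 increments; reduction = 15 × $40 = $600, leaving $1,688.
Viktor ($166,650): Education Credit: income exceeds $148,800 by $17,850, which is 6 full-or-partial $3,000 increments; reduction = 6 × $40 = $240, leaving $2,048.
Difference: |$1,688 − $2,048| = $360.

$360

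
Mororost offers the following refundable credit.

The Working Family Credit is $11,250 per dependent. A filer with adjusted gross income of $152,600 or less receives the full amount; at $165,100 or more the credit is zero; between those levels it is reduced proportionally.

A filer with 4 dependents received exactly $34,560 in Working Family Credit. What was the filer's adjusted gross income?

Full credit = 4 × $11,250 = $45,000.
$34,560 is 34,560/45,000 of the full $45,000, so 10,440/45,000 of the $12,500 range has been used: income = $152,600 + $12,500 × 10,440/45,000 = $155,500.

$155,500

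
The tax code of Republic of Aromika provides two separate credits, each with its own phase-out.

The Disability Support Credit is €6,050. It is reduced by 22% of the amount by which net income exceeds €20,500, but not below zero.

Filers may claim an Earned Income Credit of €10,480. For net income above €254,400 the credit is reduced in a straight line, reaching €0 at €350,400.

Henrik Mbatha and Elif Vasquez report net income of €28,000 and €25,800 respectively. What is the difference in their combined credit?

€484

Henrik (€28,000): Disability Support Credit: 22% of the €7,500 excess over €20,500 is €1,650; credit = €6,050 − €1,650 = €4,400. Earned Income Credit: €28,000 is at or below the €254,400 threshold, so the full €10,480 applies. total €4,400 + €10,480 = €14,880
Elif (€25,800): Disability Support Credit: 22% of the €5,300 excess over €20,500 is €1,166; credit = €6,050 − €1,166 = €4,884. Earned Income Credit: €25,800 is at or below the €254,400 threshold, so the full €10,480 applies. total €4,884 + €10,480 = €15,364
Difference: |€14,880 − €15,364| = €484.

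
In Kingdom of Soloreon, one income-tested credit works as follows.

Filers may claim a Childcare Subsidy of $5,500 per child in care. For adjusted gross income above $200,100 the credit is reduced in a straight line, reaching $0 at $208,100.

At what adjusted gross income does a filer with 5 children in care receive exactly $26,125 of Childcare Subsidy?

Full credit = 5 × $5,500 = $27,500.
$26,125 is 26,125/27,500 of the full $27,500, so 1,375/27,500 of the $8,000 range has been used: income = $200,100 + $8,000 × 1,375/27,500 = $200,500.

$200,500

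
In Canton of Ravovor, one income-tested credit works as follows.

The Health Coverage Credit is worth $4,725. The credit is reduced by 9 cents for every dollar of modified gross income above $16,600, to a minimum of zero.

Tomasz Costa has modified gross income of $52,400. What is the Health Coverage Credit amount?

$1,503

Health Coverage Credit: 9% of the $35,800 excess over $16,600 is $3,222; credit = $4,725 − $3,222 = $1,503.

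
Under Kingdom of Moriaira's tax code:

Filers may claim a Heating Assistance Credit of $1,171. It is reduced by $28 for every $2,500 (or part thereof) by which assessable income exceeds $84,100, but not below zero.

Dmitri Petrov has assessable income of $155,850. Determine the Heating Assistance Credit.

$359

Heating Assistance Credit: income exceeds $84,100 by $71,750, which is 29 full-or-partial $2,500 increments; reduction = 29 × $28 = $812, leaving $359.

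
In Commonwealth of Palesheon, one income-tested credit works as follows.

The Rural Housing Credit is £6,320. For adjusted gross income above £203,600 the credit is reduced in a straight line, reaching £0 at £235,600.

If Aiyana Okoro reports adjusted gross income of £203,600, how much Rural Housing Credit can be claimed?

£6,320

Rural Housing Credit: £203,600 is at or below the £203,600 threshold, so the full £6,320 applies.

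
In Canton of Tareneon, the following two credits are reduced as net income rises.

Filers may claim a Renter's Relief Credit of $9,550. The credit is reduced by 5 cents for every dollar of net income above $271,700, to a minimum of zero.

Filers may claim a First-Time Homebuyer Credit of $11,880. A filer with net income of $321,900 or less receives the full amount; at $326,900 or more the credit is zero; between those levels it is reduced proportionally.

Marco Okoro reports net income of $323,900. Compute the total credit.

Renter's Relief Credit: 5% of the $52,200 excess over $271,700 is $2,610; credit = $9,550 − $2,610 = $6,940.
First-Time Homebuyer Credit: $323,900 is $2,000 into a $5,000 phase-out range, leaving 3,000/5,000 of the credit: $11,880 × 3,000/5,000 = $7,128.
Total: $6,940 + $7,128 = $14,068.

$14,068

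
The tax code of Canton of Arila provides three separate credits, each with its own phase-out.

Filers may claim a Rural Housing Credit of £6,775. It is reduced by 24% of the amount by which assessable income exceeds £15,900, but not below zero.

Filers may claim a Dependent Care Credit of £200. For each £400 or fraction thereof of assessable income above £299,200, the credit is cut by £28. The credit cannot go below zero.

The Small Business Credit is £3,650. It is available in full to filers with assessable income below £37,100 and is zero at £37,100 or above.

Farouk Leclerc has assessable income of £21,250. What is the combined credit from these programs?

£9,341

Rural Housing Credit: 24% of the £5,350 excess over £15,900 is £1,284; credit = £6,775 − £1,284 = £5,491.
Dependent Care Credit: £21,250 is at or below the £299,200 threshold, so the full £200 applies.
Small Business Credit: £21,250 is below the £37,100 cutoff, so the full £3,650 applies.
Total: £5,491 + £200 + £3,650 = £9,341.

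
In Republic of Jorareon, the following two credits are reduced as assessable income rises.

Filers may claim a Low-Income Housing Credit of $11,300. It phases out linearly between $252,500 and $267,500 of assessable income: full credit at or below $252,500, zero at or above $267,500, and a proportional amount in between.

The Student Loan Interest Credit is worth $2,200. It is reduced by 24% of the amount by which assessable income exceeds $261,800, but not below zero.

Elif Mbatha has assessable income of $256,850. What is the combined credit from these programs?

$10,223

Low-Income Housing Credit: $256,850 is $4,350 into a $15,000 phase-out range, leaving 10,650/15,000 of the credit: $11,300 × 10,650/15,000 = $8,023.
Student Loan Interest Credit: $256,850 is at or below the $261,800 threshold, so the full $2,200 applies.
Total: $8,023 + $2,200 = $10,223.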